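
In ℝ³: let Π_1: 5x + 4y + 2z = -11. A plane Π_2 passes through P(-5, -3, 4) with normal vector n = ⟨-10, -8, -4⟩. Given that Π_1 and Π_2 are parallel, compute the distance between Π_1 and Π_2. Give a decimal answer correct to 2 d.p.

Π_2: n·r = n·P gives -10x - 8y - 4z = 58.
Rescale Π_2 by 1/(-2): 5x + 4y + 2z = -29. Then distance = |-11 − (-29)| / √45 ≈ 2.68.

2.68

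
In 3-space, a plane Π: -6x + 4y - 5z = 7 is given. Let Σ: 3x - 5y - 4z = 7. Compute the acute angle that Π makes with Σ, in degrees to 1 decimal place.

cos θ = |n₁·n₂| / (|n₁||n₂|) = |-18| / (√77 · √50).
θ = arccos(0.29010) ≈ 73.1°.

73.1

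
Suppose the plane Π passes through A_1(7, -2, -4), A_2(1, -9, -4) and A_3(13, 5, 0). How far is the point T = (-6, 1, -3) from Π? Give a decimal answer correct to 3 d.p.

11.823

A_1A_2 = (-6, -7, 0), A_1A_3 = (6, 7, 4); a normal to Π is A_1A_2 × A_1A_3 = (-28, 24, 0).
Using A_1: Π has equation -28x + 24y = -244.
n·T − d = (-28)·(-6) + (24)·(1) + (0)·(-3) − (-244) = 436; |n| = √1360.
Distance = |436| / √1360 = 436/√1360 ≈ 11.823.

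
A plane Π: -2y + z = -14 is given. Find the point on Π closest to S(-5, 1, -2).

(-5, 5, -4)

Foot = S − λn with λ = (n·S − d)/|n|² = (-4 − (-14))/5 = 2.
Foot = (-5, 1, -2) − 2·(0, -2, 1) = (-5, 5, -4).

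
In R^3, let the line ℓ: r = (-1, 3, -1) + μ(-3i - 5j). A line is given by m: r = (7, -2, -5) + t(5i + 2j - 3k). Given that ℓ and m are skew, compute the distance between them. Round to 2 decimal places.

3.45

Common perpendicular direction n = (-3, -5, 0) × (5, 2, -3) = (15, -9, 19).
With w = (7, -2, -5) − (-1, 3, -1) = (8, -5, -4), w · n = 89.
Distance = |w · n| / |n| = |89| / √667 ≈ 3.45.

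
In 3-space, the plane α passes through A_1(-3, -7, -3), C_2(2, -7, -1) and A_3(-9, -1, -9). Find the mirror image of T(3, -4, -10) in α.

(-1, 2, 0)

A_1C_2 = (5, 0, 2), A_1A_3 = (-6, 6, -6); a normal to α is A_1C_2 × A_1A_3 = (-12, 18, 30).
Using A_1: α has equation -12x + 18y + 30z = -180.
λ = (n·T − d)/|n|² = (-408 − (-180))/1368 = -1/6.
Reflection = T − 2λn = (3, -4, -10) − (-1/3)·(-12, 18, 30) = (-1, 2, 0).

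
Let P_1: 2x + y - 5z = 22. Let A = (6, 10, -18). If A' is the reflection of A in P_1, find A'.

λ = (n·A − d)/|n|² = (112 − 22)/30 = 3.
Reflection = A − 2λn = (6, 10, -18) − 6·(2, 1, -5) = (-6, 4, 12).

(-6, 4, 12)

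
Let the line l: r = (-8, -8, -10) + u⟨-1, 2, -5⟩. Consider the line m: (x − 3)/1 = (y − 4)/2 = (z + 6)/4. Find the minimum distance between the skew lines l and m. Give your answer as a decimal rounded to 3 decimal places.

m has direction (1, 2, 4) through (3, 4, -6).
Common perpendicular direction n = (-1, 2, -5) × (1, 2, 4) = (18, -1, -4).
With w = (3, 4, -6) − (-8, -8, -10) = (11, 12, 4), w · n = 170.
Distance = |w · n| / |n| = |170| / √341 ≈ 9.206.

9.206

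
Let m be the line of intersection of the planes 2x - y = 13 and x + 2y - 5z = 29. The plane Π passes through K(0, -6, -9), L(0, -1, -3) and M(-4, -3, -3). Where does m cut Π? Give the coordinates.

Direction of m: (2, -1, 0) × (1, 2, -5) = (5, 10, 5).
A point on m: solving the two plane equations with x = 7 gives (7, 1, -4).
KL = (0, 5, 6), KM = (-4, 3, 6); a normal to Π is KL × KM = (12, -24, 20).
Using K: Π has equation 12x - 24y + 20z = -36.
Substitute r = (7, 1, -4) + t(5, 10, 5) into the plane: -20 + (-80)t = -36, so t = 1/5.
Intersection: (7, 1, -4) + (1/5)·(5, 10, 5) = (8, 3, -3).

(8, 3, -3)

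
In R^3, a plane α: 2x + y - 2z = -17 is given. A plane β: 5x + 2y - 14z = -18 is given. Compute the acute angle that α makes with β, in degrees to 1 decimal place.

27.3

cos θ = |n₁·n₂| / (|n₁||n₂|) = |40| / (√9 · √225).
θ = arccos(0.88889) ≈ 27.3°.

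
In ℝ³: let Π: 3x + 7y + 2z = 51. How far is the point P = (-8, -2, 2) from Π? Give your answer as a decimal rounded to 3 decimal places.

10.795

n·P − d = (3)·(-8) + (7)·(-2) + (2)·(2) − 51 = -85; |n| = √62.
Distance = |-85| / √62 = 85/√62 ≈ 10.795.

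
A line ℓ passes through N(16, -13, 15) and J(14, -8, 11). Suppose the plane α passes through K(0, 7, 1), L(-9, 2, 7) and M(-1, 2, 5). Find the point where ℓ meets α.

(8, 7, -1)

A direction vector for ℓ is J − N = (-2, 5, -4).
KL = (-9, -5, 6), KM = (-1, -5, 4); a normal to α is KL × KM = (10, 30, 40).
Using K: α has equation 10x + 30y + 40z = 250.
Substitute r = (16, -13, 15) + t(-2, 5, -4) into the plane: 370 + (-30)t = 250, so t = 4.
Intersection: (16, -13, 15) + 4·(-2, 5, -4) = (8, 7, -1).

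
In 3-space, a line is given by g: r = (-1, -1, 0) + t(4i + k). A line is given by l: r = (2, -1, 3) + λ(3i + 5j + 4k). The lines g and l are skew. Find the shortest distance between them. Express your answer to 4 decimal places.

Common perpendicular direction n = (4, 0, 1) × (3, 5, 4) = (-5, -13, 20).
With w = (2, -1, 3) − (-1, -1, 0) = (3, 0, 3), w · n = 45.
Distance = |w · n| / |n| = |45| / √594 ≈ 1.8464.

1.8464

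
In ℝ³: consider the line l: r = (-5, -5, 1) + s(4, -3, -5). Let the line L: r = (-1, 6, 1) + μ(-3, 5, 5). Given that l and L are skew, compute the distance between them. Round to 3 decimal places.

0.956

Common perpendicular direction n = (4, -3, -5) × (-3, 5, 5) = (10, -5, 11).
With w = (-1, 6, 1) − (-5, -5, 1) = (4, 11, 0), w · n = -15.
Distance = |w · n| / |n| = |-15| / √246 ≈ 0.956.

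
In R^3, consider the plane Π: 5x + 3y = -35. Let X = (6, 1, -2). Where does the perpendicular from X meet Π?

Foot = X − λn with λ = (n·X − d)/|n|² = (33 − (-35))/34 = 2.
Foot = (6, 1, -2) − 2·(5, 3, 0) = (-4, -5, -2).

(-4, -5, -2)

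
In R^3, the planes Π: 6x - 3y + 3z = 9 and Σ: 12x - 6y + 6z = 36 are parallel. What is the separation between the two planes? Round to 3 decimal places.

Rescale Σ by 1/2: 6x - 3y + 3z = 18. Then distance = |9 − 18| / √54 ≈ 1.225.

1.225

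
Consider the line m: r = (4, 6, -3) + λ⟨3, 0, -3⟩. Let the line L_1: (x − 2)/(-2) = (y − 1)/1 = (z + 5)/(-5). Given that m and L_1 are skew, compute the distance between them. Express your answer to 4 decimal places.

5.4611

L_1 has direction (-2, 1, -5) through (2, 1, -5).
Common perpendicular direction n = (3, 0, -3) × (-2, 1, -5) = (3, 21, 3).
With w = (2, 1, -5) − (4, 6, -3) = (-2, -5, -2), w · n = -117.
Distance = |w · n| / |n| = |-117| / √459 ≈ 5.4611.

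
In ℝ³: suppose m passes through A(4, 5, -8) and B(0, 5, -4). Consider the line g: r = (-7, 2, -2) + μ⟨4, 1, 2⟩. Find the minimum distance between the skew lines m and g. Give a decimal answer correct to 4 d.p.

A direction vector for m is B − A = (-4, 0, 4).
Common perpendicular direction n = (-4, 0, 4) × (4, 1, 2) = (-4, 24, -4).
With w = (-7, 2, -2) − (4, 5, -8) = (-11, -3, 6), w · n = -52.
Distance = |w · n| / |n| = |-52| / √608 ≈ 2.1089.

2.1089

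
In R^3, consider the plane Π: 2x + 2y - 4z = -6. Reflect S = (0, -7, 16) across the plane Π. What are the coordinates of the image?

λ = (n·S − d)/|n|² = (-78 − (-6))/24 = -3.
Reflection = S − 2λn = (0, -7, 16) − (-6)·(2, 2, -4) = (12, 5, -8).

(12, 5, -8)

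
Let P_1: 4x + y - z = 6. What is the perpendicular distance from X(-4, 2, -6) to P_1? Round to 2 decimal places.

3.30

n·X − d = (4)·(-4) + (1)·(2) + (-1)·(-6) − 6 = -14; |n| = √18.
Distance = |-14| / √18 = 14/√18 ≈ 3.30.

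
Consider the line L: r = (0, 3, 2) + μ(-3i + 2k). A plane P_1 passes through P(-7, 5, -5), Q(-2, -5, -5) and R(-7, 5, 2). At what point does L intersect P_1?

PQ = (5, -10, 0), PR = (0, 0, 7); a normal to P_1 is PQ × PR = (-70, -35, 0).
Using P: P_1 has equation -70x - 35y = 315.
Substitute r = (0, 3, 2) + t(-3, 0, 2) into the plane: -105 + 210t = 315, so t = 2.
Intersection: (0, 3, 2) + 2·(-3, 0, 2) = (-6, 3, 6).

(-6, 3, 6)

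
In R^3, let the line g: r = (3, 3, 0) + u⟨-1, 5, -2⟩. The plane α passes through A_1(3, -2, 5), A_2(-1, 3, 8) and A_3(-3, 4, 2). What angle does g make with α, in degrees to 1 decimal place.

31.6

A_1A_2 = (-4, 5, 3), A_1A_3 = (-6, 6, -3); a normal to α is A_1A_2 × A_1A_3 = (-33, -30, 6).
Using A_1: α has equation -33x - 30y + 6z = -9.
sin θ = |n·v| / (|n||v|) = |-129| / (√2025 · √30) = 0.52338.
θ ≈ 31.6°.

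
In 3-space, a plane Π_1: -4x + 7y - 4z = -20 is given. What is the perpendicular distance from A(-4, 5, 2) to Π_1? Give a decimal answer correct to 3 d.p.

n·A − d = (-4)·(-4) + (7)·(5) + (-4)·(2) − (-20) = 63; |n| = √81.
Distance = |63| / √81 = 63/√81 ≈ 7.000.

7.000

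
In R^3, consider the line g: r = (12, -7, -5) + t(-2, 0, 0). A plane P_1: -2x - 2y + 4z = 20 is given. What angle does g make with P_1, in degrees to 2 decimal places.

24.09

sin θ = |n·v| / (|n||v|) = |4| / (√24 · √4) = 0.40825.
θ ≈ 24.09°.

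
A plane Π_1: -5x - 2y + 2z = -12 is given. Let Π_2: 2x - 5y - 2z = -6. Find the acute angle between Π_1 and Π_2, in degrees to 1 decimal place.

cos θ = |n₁·n₂| / (|n₁||n₂|) = |-4| / (√33 · √33).
θ = arccos(0.12121) ≈ 83.0°.

83.0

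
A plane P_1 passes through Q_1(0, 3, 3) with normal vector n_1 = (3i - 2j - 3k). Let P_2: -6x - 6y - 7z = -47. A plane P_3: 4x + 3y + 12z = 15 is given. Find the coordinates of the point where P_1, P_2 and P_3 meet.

P_1: n_1·r = n_1·Q_1 gives 3x - 2y - 3z = -15.
Solving the 3×3 linear system 3x - 2y - 3z = -15, -6x - 6y - 7z = -47, 4x + 3y + 12z = 15 (e.g. by elimination or Cramer's rule, determinant = -259) gives (0, 9, -1).

(0, 9, -1)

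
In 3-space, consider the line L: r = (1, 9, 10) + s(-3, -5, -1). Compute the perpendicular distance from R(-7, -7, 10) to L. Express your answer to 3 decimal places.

3.312

Taking (1, 9, 10) on L with direction v = (-3, -5, -1): w = R − (1, 9, 10) = (-8, -16, 0), and w × v = (16, -8, -8).
Distance = |w × v| / |v| = √384 / √35 ≈ 3.312.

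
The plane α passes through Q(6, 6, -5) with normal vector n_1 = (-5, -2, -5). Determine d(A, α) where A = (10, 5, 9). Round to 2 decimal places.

α: n_1·r = n_1·Q gives -5x - 2y - 5z = -17.
n·A − d = (-5)·(10) + (-2)·(5) + (-5)·(9) − (-17) = -88; |n| = √54.
Distance = |-88| / √54 = 88/√54 ≈ 11.98.

11.98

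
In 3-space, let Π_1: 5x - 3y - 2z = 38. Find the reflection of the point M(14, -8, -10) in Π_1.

λ = (n·M − d)/|n|² = (114 − 38)/38 = 2.
Reflection = M − 2λn = (14, -8, -10) − 4·(5, -3, -2) = (-6, 4, -2).

(-6, 4, -2)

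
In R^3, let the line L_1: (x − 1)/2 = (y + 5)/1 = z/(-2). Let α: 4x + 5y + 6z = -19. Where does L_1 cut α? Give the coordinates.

(5, -3, -4)

L_1 has direction (2, 1, -2) through (1, -5, 0).
Substitute r = (1, -5, 0) + t(2, 1, -2) into the plane: -21 + 1t = -19, so t = 2.
Intersection: (1, -5, 0) + 2·(2, 1, -2) = (5, -3, -4).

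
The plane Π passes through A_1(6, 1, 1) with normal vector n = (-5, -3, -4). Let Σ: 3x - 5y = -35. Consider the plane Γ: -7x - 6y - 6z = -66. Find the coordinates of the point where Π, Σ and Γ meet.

(0, 7, 4)

Π: n·r = n·A_1 gives -5x - 3y - 4z = -37.
Solving the 3×3 linear system -5x - 3y - 4z = -37, 3x - 5y = -35, -7x - 6y - 6z = -66 (e.g. by elimination or Cramer's rule, determinant = 8) gives (0, 7, 4).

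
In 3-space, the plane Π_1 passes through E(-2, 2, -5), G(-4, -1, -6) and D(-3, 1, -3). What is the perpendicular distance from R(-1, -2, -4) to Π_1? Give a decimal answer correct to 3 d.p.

EG = (-2, -3, -1), ED = (-1, -1, 2); a normal to Π_1 is EG × ED = (-7, 5, -1).
Using E: Π_1 has equation -7x + 5y - z = 29.
n·R − d = (-7)·(-1) + (5)·(-2) + (-1)·(-4) − 29 = -28; |n| = √75.
Distance = |-28| / √75 = 28/√75 ≈ 3.233.

3.233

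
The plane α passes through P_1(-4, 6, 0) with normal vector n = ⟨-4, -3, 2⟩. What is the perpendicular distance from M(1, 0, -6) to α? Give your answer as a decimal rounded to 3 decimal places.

α: n·r = n·P_1 gives -4x - 3y + 2z = -2.
n·M − d = (-4)·(1) + (-3)·(0) + (2)·(-6) − (-2) = -14; |n| = √29.
Distance = |-14| / √29 = 14/√29 ≈ 2.600.

2.600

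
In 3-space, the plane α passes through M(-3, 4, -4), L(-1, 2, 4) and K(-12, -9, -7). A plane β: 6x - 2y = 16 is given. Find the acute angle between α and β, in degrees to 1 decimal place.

ML = (2, -2, 8), MK = (-9, -13, -3); a normal to α is ML × MK = (110, -66, -44).
Using M: α has equation 110x - 66y - 44z = -418.
cos θ = |n₁·n₂| / (|n₁||n₂|) = |792| / (√18392 · √40).
θ = arccos(0.92338) ≈ 22.6°.

22.6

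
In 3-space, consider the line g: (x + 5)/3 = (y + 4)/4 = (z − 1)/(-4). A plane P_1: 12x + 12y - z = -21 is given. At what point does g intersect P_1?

g has direction (3, 4, -4) through (-5, -4, 1).
Substitute r = (-5, -4, 1) + t(3, 4, -4) into the plane: -109 + 88t = -21, so t = 1.
Intersection: (-5, -4, 1) + 1·(3, 4, -4) = (-2, 0, -3).

(-2, 0, -3)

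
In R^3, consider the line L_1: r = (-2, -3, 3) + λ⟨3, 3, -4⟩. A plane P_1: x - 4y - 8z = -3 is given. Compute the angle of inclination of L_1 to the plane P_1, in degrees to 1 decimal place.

26.0

sin θ = |n·v| / (|n||v|) = |23| / (√81 · √34) = 0.43827.
θ ≈ 26.0°.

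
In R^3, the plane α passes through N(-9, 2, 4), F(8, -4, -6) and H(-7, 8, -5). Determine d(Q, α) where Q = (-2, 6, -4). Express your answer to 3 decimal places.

2.000

NF = (17, -6, -10), NH = (2, 6, -9); a normal to α is NF × NH = (114, 133, 114).
Using N: α has equation 114x + 133y + 114z = -304.
n·Q − d = (114)·(-2) + (133)·(6) + (114)·(-4) − (-304) = 418; |n| = √43681.
Distance = |418| / √43681 = 418/√43681 ≈ 2.000.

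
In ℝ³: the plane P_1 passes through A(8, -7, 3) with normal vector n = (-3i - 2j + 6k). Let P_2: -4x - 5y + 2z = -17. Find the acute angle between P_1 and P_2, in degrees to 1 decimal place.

43.6

P_1: n·r = n·A gives -3x - 2y + 6z = 8.
cos θ = |n₁·n₂| / (|n₁||n₂|) = |34| / (√49 · √45).
θ = arccos(0.72406) ≈ 43.6°.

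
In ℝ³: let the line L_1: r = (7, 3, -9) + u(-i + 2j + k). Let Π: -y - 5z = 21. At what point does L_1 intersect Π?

Substitute r = (7, 3, -9) + t(-1, 2, 1) into the plane: 42 + (-7)t = 21, so t = 3.
Intersection: (7, 3, -9) + 3·(-1, 2, 1) = (4, 9, -6).

(4, 9, -6)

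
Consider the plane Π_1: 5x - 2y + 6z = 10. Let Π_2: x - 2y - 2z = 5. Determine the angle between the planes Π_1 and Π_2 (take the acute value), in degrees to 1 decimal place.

cos θ = |n₁·n₂| / (|n₁||n₂|) = |-3| / (√65 · √9).
θ = arccos(0.12403) ≈ 82.9°.

82.9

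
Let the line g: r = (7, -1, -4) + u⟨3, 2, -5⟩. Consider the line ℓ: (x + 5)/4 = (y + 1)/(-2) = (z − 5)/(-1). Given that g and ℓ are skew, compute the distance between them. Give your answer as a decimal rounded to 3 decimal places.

ℓ has direction (4, -2, -1) through (-5, -1, 5).
Common perpendicular direction n = (3, 2, -5) × (4, -2, -1) = (-12, -17, -14).
With w = (-5, -1, 5) − (7, -1, -4) = (-12, 0, 9), w · n = 18.
Distance = |w · n| / |n| = |18| / √629 ≈ 0.718.

0.718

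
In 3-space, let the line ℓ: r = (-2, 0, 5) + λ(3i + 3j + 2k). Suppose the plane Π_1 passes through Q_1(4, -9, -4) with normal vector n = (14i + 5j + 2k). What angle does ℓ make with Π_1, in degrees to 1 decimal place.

Π_1: n·r = n·Q_1 gives 14x + 5y + 2z = 3.
sin θ = |n·v| / (|n||v|) = |61| / (√225 · √22) = 0.86702.
θ ≈ 60.1°.

60.1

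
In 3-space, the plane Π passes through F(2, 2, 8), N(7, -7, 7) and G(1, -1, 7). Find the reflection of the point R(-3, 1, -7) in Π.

(-9, -5, 17)

FN = (5, -9, -1), FG = (-1, -3, -1); a normal to Π is FN × FG = (6, 6, -24).
Using F: Π has equation 6x + 6y - 24z = -168.
λ = (n·R − d)/|n|² = (156 − (-168))/648 = 1/2.
Reflection = R − 2λn = (-3, 1, -7) − 1·(6, 6, -24) = (-9, -5, 17).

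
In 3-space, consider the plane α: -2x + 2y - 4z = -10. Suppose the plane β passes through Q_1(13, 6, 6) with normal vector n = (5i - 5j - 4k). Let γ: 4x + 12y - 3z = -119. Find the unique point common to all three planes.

(-5, -8, 1)

β: n·r = n·Q_1 gives 5x - 5y - 4z = 11.
Solving the 3×3 linear system -2x + 2y - 4z = -10, 5x - 5y - 4z = 11, 4x + 12y - 3z = -119 (e.g. by elimination or Cramer's rule, determinant = -448) gives (-5, -8, 1).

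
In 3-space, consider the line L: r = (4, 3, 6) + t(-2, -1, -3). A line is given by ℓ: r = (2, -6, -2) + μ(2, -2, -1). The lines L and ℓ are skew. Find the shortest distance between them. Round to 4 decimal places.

Common perpendicular direction n = (-2, -1, -3) × (2, -2, -1) = (-5, -8, 6).
With w = (2, -6, -2) − (4, 3, 6) = (-2, -9, -8), w · n = 34.
Distance = |w · n| / |n| = |34| / √125 ≈ 3.0411.

3.0411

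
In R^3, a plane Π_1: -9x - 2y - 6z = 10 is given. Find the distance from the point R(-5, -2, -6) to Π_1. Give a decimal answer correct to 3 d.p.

6.818

n·R − d = (-9)·(-5) + (-2)·(-2) + (-6)·(-6) − 10 = 75; |n| = √121.
Distance = |75| / √121 = 75/√121 ≈ 6.818.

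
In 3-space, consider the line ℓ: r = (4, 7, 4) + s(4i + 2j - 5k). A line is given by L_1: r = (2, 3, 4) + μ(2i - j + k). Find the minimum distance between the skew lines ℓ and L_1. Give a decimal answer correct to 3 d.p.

3.780

Common perpendicular direction n = (4, 2, -5) × (2, -1, 1) = (-3, -14, -8).
With w = (2, 3, 4) − (4, 7, 4) = (-2, -4, 0), w · n = 62.
Distance = |w · n| / |n| = |62| / √269 ≈ 3.780.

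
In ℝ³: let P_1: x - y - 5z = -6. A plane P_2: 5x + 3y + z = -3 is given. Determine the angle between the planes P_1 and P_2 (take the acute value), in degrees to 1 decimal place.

cos θ = |n₁·n₂| / (|n₁||n₂|) = |-3| / (√27 · √35).
θ = arccos(0.09759) ≈ 84.4°.

84.4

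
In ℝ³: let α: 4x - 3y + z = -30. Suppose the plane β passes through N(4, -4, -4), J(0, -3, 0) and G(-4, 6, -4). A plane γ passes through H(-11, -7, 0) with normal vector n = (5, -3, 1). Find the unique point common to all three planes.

NJ = (-4, 1, 4), NG = (-8, 10, 0); a normal to β is NJ × NG = (-40, -32, -32).
Using N: β has equation -40x - 32y - 32z = 96.
γ: n·r = n·H gives 5x - 3y + z = -34.
Solving the 3×3 linear system 4x - 3y + z = -30, -40x - 32y - 32z = 96, 5x - 3y + z = -34 (e.g. by elimination or Cramer's rule, determinant = 128) gives (-4, 4, -2).

(-4, 4, -2)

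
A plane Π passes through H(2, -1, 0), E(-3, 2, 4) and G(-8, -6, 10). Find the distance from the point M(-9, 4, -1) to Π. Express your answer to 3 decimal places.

7.400

HE = (-5, 3, 4), HG = (-10, -5, 10); a normal to Π is HE × HG = (50, 10, 55).
Using H: Π has equation 50x + 10y + 55z = 90.
n·M − d = (50)·(-9) + (10)·(4) + (55)·(-1) − 90 = -555; |n| = √5625.
Distance = |-555| / √5625 = 555/√5625 ≈ 7.400.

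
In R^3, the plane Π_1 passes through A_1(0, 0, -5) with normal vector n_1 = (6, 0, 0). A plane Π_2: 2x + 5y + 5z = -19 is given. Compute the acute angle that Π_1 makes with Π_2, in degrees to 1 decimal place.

74.2

Π_1: n_1·r = n_1·A_1 gives 6x = 0.
cos θ = |n₁·n₂| / (|n₁||n₂|) = |12| / (√36 · √54).
θ = arccos(0.27217) ≈ 74.2°.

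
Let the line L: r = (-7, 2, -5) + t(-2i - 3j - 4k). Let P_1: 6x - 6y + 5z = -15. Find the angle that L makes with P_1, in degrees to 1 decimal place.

sin θ = |n·v| / (|n||v|) = |-14| / (√97 · √29) = 0.26396.
θ ≈ 15.3°.

15.3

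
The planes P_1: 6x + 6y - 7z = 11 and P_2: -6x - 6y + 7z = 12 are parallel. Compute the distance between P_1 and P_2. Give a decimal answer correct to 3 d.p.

Rescale P_2 by 1/(-1): 6x + 6y - 7z = -12. Then distance = |11 − (-12)| / √121 ≈ 2.091.

2.091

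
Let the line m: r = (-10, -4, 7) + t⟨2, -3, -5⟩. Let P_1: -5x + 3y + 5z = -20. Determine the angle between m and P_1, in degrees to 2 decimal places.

sin θ = |n·v| / (|n||v|) = |-44| / (√59 · √38) = 0.92925.
θ ≈ 68.32°.

68.32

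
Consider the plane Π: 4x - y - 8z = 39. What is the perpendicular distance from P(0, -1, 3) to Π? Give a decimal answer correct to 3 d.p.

n·P − d = (4)·(0) + (-1)·(-1) + (-8)·(3) − 39 = -62; |n| = √81.
Distance = |-62| / √81 = 62/√81 ≈ 6.889.

6.889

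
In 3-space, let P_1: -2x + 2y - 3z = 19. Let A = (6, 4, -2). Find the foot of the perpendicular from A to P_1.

(4, 6, -5)

Foot = A − λn with λ = (n·A − d)/|n|² = (2 − 19)/17 = -1.
Foot = (6, 4, -2) − (-1)·(-2, 2, -3) = (4, 6, -5).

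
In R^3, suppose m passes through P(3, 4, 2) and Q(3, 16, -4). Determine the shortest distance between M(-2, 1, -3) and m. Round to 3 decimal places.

7.668

A direction vector for m is Q − P = (0, 12, -6).
Taking (3, 4, 2) on m with direction v = (0, 12, -6): w = M − (3, 4, 2) = (-5, -3, -5), and w × v = (78, -30, -60).
Distance = |w × v| / |v| = √10584 / √180 ≈ 7.668.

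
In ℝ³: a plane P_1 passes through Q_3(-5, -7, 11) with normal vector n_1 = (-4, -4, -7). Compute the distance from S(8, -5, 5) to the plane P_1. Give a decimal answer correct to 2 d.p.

P_1: n_1·r = n_1·Q_3 gives -4x - 4y - 7z = -29.
n·S − d = (-4)·(8) + (-4)·(-5) + (-7)·(5) − (-29) = -18; |n| = √81.
Distance = |-18| / √81 = 18/√81 ≈ 2.00.

2.00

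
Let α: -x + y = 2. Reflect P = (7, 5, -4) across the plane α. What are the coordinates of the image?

λ = (n·P − d)/|n|² = (-2 − 2)/2 = -2.
Reflection = P − 2λn = (7, 5, -4) − (-4)·(-1, 1, 0) = (3, 9, -4).

(3, 9, -4)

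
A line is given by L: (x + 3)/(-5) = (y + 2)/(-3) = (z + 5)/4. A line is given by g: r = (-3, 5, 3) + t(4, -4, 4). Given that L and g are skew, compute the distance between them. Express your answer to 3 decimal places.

10.511

L has direction (-5, -3, 4) through (-3, -2, -5).
Common perpendicular direction n = (-5, -3, 4) × (4, -4, 4) = (4, 36, 32).
With w = (-3, 5, 3) − (-3, -2, -5) = (0, 7, 8), w · n = 508.
Distance = |w · n| / |n| = |508| / √2336 ≈ 10.511.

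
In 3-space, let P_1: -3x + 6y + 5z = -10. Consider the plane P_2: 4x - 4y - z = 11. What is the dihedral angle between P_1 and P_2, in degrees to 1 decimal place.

cos θ = |n₁·n₂| / (|n₁||n₂|) = |-41| / (√70 · √33).
θ = arccos(0.85306) ≈ 31.5°.

31.5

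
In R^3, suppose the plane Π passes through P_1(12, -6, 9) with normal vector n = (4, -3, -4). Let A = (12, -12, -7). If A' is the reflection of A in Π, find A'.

(-4, 0, 9)

Π: n·r = n·P_1 gives 4x - 3y - 4z = 30.
λ = (n·A − d)/|n|² = (112 − 30)/41 = 2.
Reflection = A − 2λn = (12, -12, -7) − 4·(4, -3, -4) = (-4, 0, 9).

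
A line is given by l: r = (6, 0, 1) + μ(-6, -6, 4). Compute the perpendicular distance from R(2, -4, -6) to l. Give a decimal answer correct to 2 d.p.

Taking (6, 0, 1) on l with direction v = (-6, -6, 4): w = R − (6, 0, 1) = (-4, -4, -7), and w × v = (-58, 58, 0).
Distance = |w × v| / |v| = √6728 / √88 ≈ 8.74.

8.74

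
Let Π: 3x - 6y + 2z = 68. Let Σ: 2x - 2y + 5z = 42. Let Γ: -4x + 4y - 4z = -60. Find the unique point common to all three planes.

(2, -9, 4)

Solving the 3×3 linear system 3x - 6y + 2z = 68, 2x - 2y + 5z = 42, -4x + 4y - 4z = -60 (e.g. by elimination or Cramer's rule, determinant = 36) gives (2, -9, 4).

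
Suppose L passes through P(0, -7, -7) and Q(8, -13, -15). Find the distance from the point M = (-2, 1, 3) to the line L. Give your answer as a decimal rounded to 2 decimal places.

A direction vector for L is Q − P = (8, -6, -8).
Taking (0, -7, -7) on L with direction v = (8, -6, -8): w = M − (0, -7, -7) = (-2, 8, 10), and w × v = (-4, 64, -52).
Distance = |w × v| / |v| = √6816 / √164 ≈ 6.45.

6.45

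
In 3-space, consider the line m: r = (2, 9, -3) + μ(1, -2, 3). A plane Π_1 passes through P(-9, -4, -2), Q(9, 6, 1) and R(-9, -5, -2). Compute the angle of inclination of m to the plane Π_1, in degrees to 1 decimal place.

PQ = (18, 10, 3), PR = (0, -1, 0); a normal to Π_1 is PQ × PR = (3, 0, -18).
Using P: Π_1 has equation 3x - 18z = 9.
sin θ = |n·v| / (|n||v|) = |-51| / (√333 · √14) = 0.74694.
θ ≈ 48.3°.

48.3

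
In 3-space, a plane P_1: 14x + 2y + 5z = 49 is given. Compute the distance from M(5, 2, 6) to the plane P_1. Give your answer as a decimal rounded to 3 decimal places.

n·M − d = (14)·(5) + (2)·(2) + (5)·(6) − 49 = 55; |n| = √225.
Distance = |55| / √225 = 55/√225 ≈ 3.667.

3.667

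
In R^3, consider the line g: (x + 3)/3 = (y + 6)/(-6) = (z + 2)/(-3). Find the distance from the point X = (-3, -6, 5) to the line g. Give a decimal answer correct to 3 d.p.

g has direction (3, -6, -3) through (-3, -6, -2).
Taking (-3, -6, -2) on g with direction v = (3, -6, -3): w = X − (-3, -6, -2) = (0, 0, 7), and w × v = (42, 21, 0).
Distance = |w × v| / |v| = √2205 / √54 ≈ 6.390.

6.390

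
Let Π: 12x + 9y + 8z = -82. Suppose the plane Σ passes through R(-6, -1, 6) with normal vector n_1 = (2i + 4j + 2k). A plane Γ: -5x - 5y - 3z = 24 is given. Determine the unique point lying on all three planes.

Σ: n_1·r = n_1·R gives 2x + 4y + 2z = -4.
Solving the 3×3 linear system 12x + 9y + 8z = -82, 2x + 4y + 2z = -4, -5x - 5y - 3z = 24 (e.g. by elimination or Cramer's rule, determinant = 20) gives (-6, 6, -8).

(-6, 6, -8)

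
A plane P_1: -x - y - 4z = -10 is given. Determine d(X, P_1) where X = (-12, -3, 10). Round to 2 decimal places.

3.54

n·X − d = (-1)·(-12) + (-1)·(-3) + (-4)·(10) − (-10) = -15; |n| = √18.
Distance = |-15| / √18 = 15/√18 ≈ 3.54.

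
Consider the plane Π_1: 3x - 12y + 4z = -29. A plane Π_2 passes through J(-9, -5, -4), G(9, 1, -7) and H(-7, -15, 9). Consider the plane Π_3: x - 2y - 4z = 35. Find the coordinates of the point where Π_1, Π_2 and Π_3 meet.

JG = (18, 6, -3), JH = (2, -10, 13); a normal to Π_2 is JG × JH = (48, -240, -192).
Using J: Π_2 has equation 48x - 240y - 192z = 1536.
Solving the 3×3 linear system 3x - 12y + 4z = -29, 48x - 240y - 192z = 1536, x - 2y - 4z = 35 (e.g. by elimination or Cramer's rule, determinant = 2304) gives (5, 1, -8).

(5, 1, -8)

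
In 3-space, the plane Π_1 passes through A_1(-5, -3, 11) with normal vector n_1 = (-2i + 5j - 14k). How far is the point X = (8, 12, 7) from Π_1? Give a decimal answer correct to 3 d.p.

7.000

Π_1: n_1·r = n_1·A_1 gives -2x + 5y - 14z = -159.
n·X − d = (-2)·(8) + (5)·(12) + (-14)·(7) − (-159) = 105; |n| = √225.
Distance = |105| / √225 = 105/√225 ≈ 7.000.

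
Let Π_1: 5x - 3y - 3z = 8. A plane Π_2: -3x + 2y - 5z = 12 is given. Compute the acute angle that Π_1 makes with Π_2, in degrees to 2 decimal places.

cos θ = |n₁·n₂| / (|n₁||n₂|) = |-6| / (√43 · √38).
θ = arccos(0.14843) ≈ 81.46°.

81.46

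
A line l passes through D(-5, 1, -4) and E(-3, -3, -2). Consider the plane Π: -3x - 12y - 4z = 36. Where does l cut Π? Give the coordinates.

(-4, -1, -3)

A direction vector for l is E − D = (2, -4, 2).
Substitute r = (-5, 1, -4) + t(2, -4, 2) into the plane: 19 + 34t = 36, so t = 1/2.
Intersection: (-5, 1, -4) + (1/2)·(2, -4, 2) = (-4, -1, -3).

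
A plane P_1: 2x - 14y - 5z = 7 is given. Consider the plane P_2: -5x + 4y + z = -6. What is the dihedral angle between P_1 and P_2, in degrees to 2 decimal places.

43.08

cos θ = |n₁·n₂| / (|n₁||n₂|) = |-71| / (√225 · √42).
θ = arccos(0.73037) ≈ 43.08°.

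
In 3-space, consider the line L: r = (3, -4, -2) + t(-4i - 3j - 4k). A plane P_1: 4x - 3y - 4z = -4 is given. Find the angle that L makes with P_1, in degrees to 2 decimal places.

sin θ = |n·v| / (|n||v|) = |9| / (√41 · √41) = 0.21951.
θ ≈ 12.68°.

12.68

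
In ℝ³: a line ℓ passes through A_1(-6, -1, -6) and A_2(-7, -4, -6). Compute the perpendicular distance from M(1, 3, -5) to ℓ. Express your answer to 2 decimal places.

A direction vector for ℓ is A_2 − A_1 = (-1, -3, 0).
Taking (-6, -1, -6) on ℓ with direction v = (-1, -3, 0): w = M − (-6, -1, -6) = (7, 4, 1), and w × v = (3, -1, -17).
Distance = |w × v| / |v| = √299 / √10 ≈ 5.47.

5.47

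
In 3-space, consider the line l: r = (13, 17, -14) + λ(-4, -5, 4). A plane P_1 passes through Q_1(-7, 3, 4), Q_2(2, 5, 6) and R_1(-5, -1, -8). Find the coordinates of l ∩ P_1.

(1, 2, -2)

Q_1Q_2 = (9, 2, 2), Q_1R_1 = (2, -4, -12); a normal to P_1 is Q_1Q_2 × Q_1R_1 = (-16, 112, -40).
Using Q_1: P_1 has equation -16x + 112y - 40z = 288.
Substitute r = (13, 17, -14) + t(-4, -5, 4) into the plane: 2256 + (-656)t = 288, so t = 3.
Intersection: (13, 17, -14) + 3·(-4, -5, 4) = (1, 2, -2).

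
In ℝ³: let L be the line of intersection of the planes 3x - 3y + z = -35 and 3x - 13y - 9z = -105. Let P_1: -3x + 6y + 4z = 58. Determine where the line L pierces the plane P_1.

(-6, 6, 1)

Direction of L: (3, -3, 1) × (3, -13, -9) = (40, 30, -30).
A point on L: solving the two plane equations with x = 6 gives (6, 15, -8).
Substitute r = (6, 15, -8) + t(40, 30, -30) into the plane: 40 + (-60)t = 58, so t = -3/10.
Intersection: (6, 15, -8) + (-3/10)·(40, 30, -30) = (-6, 6, 1).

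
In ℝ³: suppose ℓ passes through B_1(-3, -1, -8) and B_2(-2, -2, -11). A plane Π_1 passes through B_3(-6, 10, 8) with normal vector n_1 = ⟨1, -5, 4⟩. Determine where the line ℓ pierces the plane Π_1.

(-4, 0, -5)

A direction vector for ℓ is B_2 − B_1 = (1, -1, -3).
Π_1: n_1·r = n_1·B_3 gives x - 5y + 4z = -24.
Substitute r = (-3, -1, -8) + t(1, -1, -3) into the plane: -30 + (-6)t = -24, so t = -1.
Intersection: (-3, -1, -8) + (-1)·(1, -1, -3) = (-4, 0, -5).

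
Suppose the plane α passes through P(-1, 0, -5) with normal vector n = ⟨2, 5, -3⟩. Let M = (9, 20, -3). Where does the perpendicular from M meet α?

α: n·r = n·P gives 2x + 5y - 3z = 13.
Foot = M − λn with λ = (n·M − d)/|n|² = (127 − 13)/38 = 3.
Foot = (9, 20, -3) − 3·(2, 5, -3) = (3, 5, 6).

(3, 5, 6)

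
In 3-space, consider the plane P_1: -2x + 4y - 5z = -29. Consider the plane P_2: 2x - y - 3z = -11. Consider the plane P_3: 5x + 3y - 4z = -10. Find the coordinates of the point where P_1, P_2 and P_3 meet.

Solving the 3×3 linear system -2x + 4y - 5z = -29, 2x - y - 3z = -11, 5x + 3y - 4z = -10 (e.g. by elimination or Cramer's rule, determinant = -109) gives (2, 0, 5).

(2, 0, 5)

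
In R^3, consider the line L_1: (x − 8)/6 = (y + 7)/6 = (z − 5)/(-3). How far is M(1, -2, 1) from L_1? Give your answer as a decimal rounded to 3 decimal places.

9.487

L_1 has direction (6, 6, -3) through (8, -7, 5).
Taking (8, -7, 5) on L_1 with direction v = (6, 6, -3): w = M − (8, -7, 5) = (-7, 5, -4), and w × v = (9, -45, -72).
Distance = |w × v| / |v| = √7290 / √81 ≈ 9.487.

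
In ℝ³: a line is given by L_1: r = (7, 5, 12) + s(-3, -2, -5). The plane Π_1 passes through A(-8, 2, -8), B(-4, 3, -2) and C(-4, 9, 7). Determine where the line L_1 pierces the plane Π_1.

(4, 3, 7)

AB = (4, 1, 6), AC = (4, 7, 15); a normal to Π_1 is AB × AC = (-27, -36, 24).
Using A: Π_1 has equation -27x - 36y + 24z = -48.
Substitute r = (7, 5, 12) + t(-3, -2, -5) into the plane: -81 + 33t = -48, so t = 1.
Intersection: (7, 5, 12) + 1·(-3, -2, -5) = (4, 3, 7).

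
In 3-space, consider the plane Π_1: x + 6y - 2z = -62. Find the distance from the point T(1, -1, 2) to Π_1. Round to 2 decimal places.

n·T − d = (1)·(1) + (6)·(-1) + (-2)·(2) − (-62) = 53; |n| = √41.
Distance = |53| / √41 = 53/√41 ≈ 8.28.

8.28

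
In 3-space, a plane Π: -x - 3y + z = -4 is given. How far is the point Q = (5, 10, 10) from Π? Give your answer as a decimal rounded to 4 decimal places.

6.3317

n·Q − d = (-1)·(5) + (-3)·(10) + (1)·(10) − (-4) = -21; |n| = √11.
Distance = |-21| / √11 = 21/√11 ≈ 6.3317.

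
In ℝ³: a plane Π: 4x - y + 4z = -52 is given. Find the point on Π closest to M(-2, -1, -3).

Foot = M − λn with λ = (n·M − d)/|n|² = (-19 − (-52))/33 = 1.
Foot = (-2, -1, -3) − 1·(4, -1, 4) = (-6, 0, -7).

(-6, 0, -7)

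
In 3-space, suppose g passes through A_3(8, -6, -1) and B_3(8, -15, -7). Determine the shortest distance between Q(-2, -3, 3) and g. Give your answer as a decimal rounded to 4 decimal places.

A direction vector for g is B_3 − A_3 = (0, -9, -6).
Taking (8, -6, -1) on g with direction v = (0, -9, -6): w = Q − (8, -6, -1) = (-10, 3, 4), and w × v = (18, -60, 90).
Distance = |w × v| / |v| = √12024 / √117 ≈ 10.1375.

10.1375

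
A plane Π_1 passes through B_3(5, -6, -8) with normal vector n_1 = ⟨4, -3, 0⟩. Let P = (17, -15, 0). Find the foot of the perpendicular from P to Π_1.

(5, -6, 0)

Π_1: n_1·r = n_1·B_3 gives 4x - 3y = 38.
Foot = P − λn with λ = (n·P − d)/|n|² = (113 − 38)/25 = 3.
Foot = (17, -15, 0) − 3·(4, -3, 0) = (5, -6, 0).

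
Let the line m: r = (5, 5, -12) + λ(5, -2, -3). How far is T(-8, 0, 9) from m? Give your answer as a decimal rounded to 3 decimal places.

16.388

Taking (5, 5, -12) on m with direction v = (5, -2, -3): w = T − (5, 5, -12) = (-13, -5, 21), and w × v = (57, 66, 51).
Distance = |w × v| / |v| = √10206 / √38 ≈ 16.388.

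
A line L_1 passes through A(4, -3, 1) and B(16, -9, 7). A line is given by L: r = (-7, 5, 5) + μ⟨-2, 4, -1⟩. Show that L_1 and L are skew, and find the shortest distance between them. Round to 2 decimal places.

A direction vector for L_1 is B − A = (12, -6, 6).
Common perpendicular direction n = (12, -6, 6) × (-2, 4, -1) = (-18, 0, 36).
With w = (-7, 5, 5) − (4, -3, 1) = (-11, 8, 4), w · n = 342.
Since n ≠ 0 the lines are not parallel, and w · n = 342 ≠ 0 so they do not intersect; hence they are skew.
Distance = |w · n| / |n| = |342| / √1620 ≈ 8.50.

8.50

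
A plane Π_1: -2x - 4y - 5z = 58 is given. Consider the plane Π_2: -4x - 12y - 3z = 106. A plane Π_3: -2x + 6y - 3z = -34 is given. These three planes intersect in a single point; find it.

Solving the 3×3 linear system -2x - 4y - 5z = 58, -4x - 12y - 3z = 106, -2x + 6y - 3z = -34 (e.g. by elimination or Cramer's rule, determinant = 156) gives (2, -8, -6).

(2, -8, -6)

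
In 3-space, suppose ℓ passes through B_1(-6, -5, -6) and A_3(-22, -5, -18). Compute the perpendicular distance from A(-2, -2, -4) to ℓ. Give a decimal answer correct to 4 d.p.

A direction vector for ℓ is A_3 − B_1 = (-16, 0, -12).
Taking (-6, -5, -6) on ℓ with direction v = (-16, 0, -12): w = A − (-6, -5, -6) = (4, 3, 2), and w × v = (-36, 16, 48).
Distance = |w × v| / |v| = √3856 / √400 ≈ 3.1048.

3.1048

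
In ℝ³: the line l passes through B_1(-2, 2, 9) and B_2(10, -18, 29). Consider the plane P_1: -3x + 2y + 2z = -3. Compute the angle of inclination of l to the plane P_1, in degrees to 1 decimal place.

A direction vector for l is B_2 − B_1 = (12, -20, 20).
sin θ = |n·v| / (|n||v|) = |-36| / (√17 · √944) = 0.28418.
θ ≈ 16.5°.

16.5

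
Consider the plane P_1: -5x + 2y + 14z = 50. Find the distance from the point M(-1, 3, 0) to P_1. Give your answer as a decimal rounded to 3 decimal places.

2.600

n·M − d = (-5)·(-1) + (2)·(3) + (14)·(0) − 50 = -39; |n| = √225.
Distance = |-39| / √225 = 39/√225 ≈ 2.600.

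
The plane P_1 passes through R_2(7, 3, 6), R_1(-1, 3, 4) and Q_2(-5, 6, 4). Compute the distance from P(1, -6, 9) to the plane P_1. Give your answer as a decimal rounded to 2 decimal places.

R_2R_1 = (-8, 0, -2), R_2Q_2 = (-12, 3, -2); a normal to P_1 is R_2R_1 × R_2Q_2 = (6, 8, -24).
Using R_2: P_1 has equation 6x + 8y - 24z = -78.
n·P − d = (6)·(1) + (8)·(-6) + (-24)·(9) − (-78) = -180; |n| = √676.
Distance = |-180| / √676 = 180/√676 ≈ 6.92.

6.92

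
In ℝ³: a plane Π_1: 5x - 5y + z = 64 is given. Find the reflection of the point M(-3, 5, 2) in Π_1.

(17, -15, 6)

λ = (n·M − d)/|n|² = (-38 − 64)/51 = -2.
Reflection = M − 2λn = (-3, 5, 2) − (-4)·(5, -5, 1) = (17, -15, 6).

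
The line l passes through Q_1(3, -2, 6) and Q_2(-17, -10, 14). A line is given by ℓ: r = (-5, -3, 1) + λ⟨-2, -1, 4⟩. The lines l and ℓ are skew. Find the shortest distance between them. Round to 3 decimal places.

A direction vector for l is Q_2 − Q_1 = (-20, -8, 8).
Common perpendicular direction n = (-20, -8, 8) × (-2, -1, 4) = (-24, 64, 4).
With w = (-5, -3, 1) − (3, -2, 6) = (-8, -1, -5), w · n = 108.
Distance = |w · n| / |n| = |108| / √4688 ≈ 1.577.

1.577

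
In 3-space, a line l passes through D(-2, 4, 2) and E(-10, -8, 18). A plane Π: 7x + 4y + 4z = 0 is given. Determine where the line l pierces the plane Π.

(-4, 1, 6)

A direction vector for l is E − D = (-8, -12, 16).
Substitute r = (-2, 4, 2) + t(-8, -12, 16) into the plane: 10 + (-40)t = 0, so t = 1/4.
Intersection: (-2, 4, 2) + (1/4)·(-8, -12, 16) = (-4, 1, 6).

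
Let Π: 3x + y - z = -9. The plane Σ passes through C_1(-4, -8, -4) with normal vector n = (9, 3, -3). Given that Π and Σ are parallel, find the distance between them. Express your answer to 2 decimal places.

2.11

Σ: n·r = n·C_1 gives 9x + 3y - 3z = -48.
Rescale Σ by 1/3: 3x + y - z = -16. Then distance = |-9 − (-16)| / √11 ≈ 2.11.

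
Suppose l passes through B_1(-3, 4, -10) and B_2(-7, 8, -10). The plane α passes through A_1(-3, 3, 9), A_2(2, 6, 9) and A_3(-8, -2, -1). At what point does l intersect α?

A direction vector for l is B_2 − B_1 = (-4, 4, 0).
A_1A_2 = (5, 3, 0), A_1A_3 = (-5, -5, -10); a normal to α is A_1A_2 × A_1A_3 = (-30, 50, -10).
Using A_1: α has equation -30x + 50y - 10z = 150.
Substitute r = (-3, 4, -10) + t(-4, 4, 0) into the plane: 390 + 320t = 150, so t = -3/4.
Intersection: (-3, 4, -10) + (-3/4)·(-4, 4, 0) = (0, 1, -10).

(0, 1, -10)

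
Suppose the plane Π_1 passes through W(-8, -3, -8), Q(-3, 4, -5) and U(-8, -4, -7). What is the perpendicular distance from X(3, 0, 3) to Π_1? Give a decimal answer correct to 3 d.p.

3.266

WQ = (5, 7, 3), WU = (0, -1, 1); a normal to Π_1 is WQ × WU = (10, -5, -5).
Using W: Π_1 has equation 10x - 5y - 5z = -25.
n·X − d = (10)·(3) + (-5)·(0) + (-5)·(3) − (-25) = 40; |n| = √150.
Distance = |40| / √150 = 40/√150 ≈ 3.266.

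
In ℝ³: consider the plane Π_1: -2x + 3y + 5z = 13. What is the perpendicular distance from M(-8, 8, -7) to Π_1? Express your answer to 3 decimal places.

n·M − d = (-2)·(-8) + (3)·(8) + (5)·(-7) − 13 = -8; |n| = √38.
Distance = |-8| / √38 = 8/√38 ≈ 1.298.

1.298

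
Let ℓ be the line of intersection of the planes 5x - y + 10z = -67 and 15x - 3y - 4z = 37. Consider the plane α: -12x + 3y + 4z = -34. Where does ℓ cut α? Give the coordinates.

(1, 2, -7)

Direction of ℓ: (5, -1, 10) × (15, -3, -4) = (34, 170, 0).
A point on ℓ: solving the two plane equations with x = -3 gives (-3, -18, -7).
Substitute r = (-3, -18, -7) + t(34, 170, 0) into the plane: -46 + 102t = -34, so t = 2/17.
Intersection: (-3, -18, -7) + (2/17)·(34, 170, 0) = (1, 2, -7).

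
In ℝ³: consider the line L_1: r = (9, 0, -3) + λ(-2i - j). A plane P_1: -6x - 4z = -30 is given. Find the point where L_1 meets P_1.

Substitute r = (9, 0, -3) + t(-2, -1, 0) into the plane: -42 + 12t = -30, so t = 1.
Intersection: (9, 0, -3) + 1·(-2, -1, 0) = (7, -1, -3).

(7, -1, -3)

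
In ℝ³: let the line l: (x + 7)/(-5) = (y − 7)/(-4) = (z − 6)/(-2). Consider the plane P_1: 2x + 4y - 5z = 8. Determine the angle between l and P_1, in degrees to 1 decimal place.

l has direction (-5, -4, -2) through (-7, 7, 6).
sin θ = |n·v| / (|n||v|) = |-16| / (√45 · √45) = 0.35556.
θ ≈ 20.8°.

20.8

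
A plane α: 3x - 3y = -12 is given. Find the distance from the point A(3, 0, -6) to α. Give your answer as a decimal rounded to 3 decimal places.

n·A − d = (3)·(3) + (-3)·(0) + (0)·(-6) − (-12) = 21; |n| = √18.
Distance = |21| / √18 = 21/√18 ≈ 4.950.

4.950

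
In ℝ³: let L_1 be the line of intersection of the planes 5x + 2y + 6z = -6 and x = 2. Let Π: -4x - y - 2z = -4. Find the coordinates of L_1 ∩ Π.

(2, 4, -4)

Direction of L_1: (5, 2, 6) × (1, 0, 0) = (0, 6, -2).
A point on L_1: solving the two plane equations with y = 10 gives (2, 10, -6).
Substitute r = (2, 10, -6) + t(0, 6, -2) into the plane: -6 + (-2)t = -4, so t = -1.
Intersection: (2, 10, -6) + (-1)·(0, 6, -2) = (2, 4, -4).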